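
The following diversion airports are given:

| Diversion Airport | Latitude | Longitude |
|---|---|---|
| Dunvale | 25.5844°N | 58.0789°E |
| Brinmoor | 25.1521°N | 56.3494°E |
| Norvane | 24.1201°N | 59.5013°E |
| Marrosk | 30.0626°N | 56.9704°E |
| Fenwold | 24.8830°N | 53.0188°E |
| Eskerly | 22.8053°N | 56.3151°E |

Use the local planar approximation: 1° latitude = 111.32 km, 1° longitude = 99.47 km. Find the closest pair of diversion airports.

Dunvale and Brinmoor

Pairwise distances:
Dunvale–Brinmoor: √((-0.4323·111.32)² + (-1.7295·99.47)²) = √(2315.884342 + 29595.478673) = 178.6375 km
Dunvale–Norvane: √((-1.4643·111.32)² + (1.4224·99.47)²) = √(26570.915611 + 20018.324416) = 215.8454 km
Dunvale–Marrosk: √((4.4782·111.32)² + (-1.1085·99.47)²) = √(248515.434503 + 12157.817804) = 510.5617 km
Dunvale–Fenwold: √((-0.7014·111.32)² + (-5.0601·99.47)²) = √(6096.462664 + 253339.223562) = 509.3483 km
Dunvale–Eskerly: √((-2.7791·111.32)² + (-1.7638·99.47)²) = √(95709.433081 + 30781.013291) = 355.6550 km
Brinmoor–Norvane: √((-1.0320·111.32)² + (3.1519·99.47)²) = √(13197.929067 + 98294.472491) = 333.9048 km
Brinmoor–Marrosk: √((4.9105·111.32)² + (0.6210·99.47)²) = √(298811.856711 + 3815.640381) = 550.1159 km
Brinmoor–Fenwold: √((-0.2691·111.32)² + (-3.3306·99.47)²) = √(897.374637 + 109756.232580) = 332.6464 km
Brinmoor–Eskerly: √((-2.3468·111.32)² + (-0.0343·99.47)²) = √(68249.355478 + 11.640523) = 261.2681 km
Norvane–Marrosk: √((5.9425·111.32)² + (-2.5309·99.47)²) = √(437607.519665 + 63377.369182) = 707.8029 km
Norvane–Fenwold: √((0.7629·111.32)² + (-6.4825·99.47)²) = √(7212.430232 + 415785.449244) = 650.3829 km
Norvane–Eskerly: √((-1.3148·111.32)² + (-3.1862·99.47)²) = √(21422.284670 + 100445.457794) = 349.0956 km
Marrosk–Fenwold: √((-5.1796·111.32)² + (-3.9516·99.47)²) = √(332459.570678 + 154500.606782) = 697.8253 km
Marrosk–Eskerly: √((-7.2573·111.32)² + (-0.6553·99.47)²) = √(652674.353550 + 4248.783206) = 810.5079 km
Fenwold–Eskerly: √((-2.0777·111.32)² + (3.2963·99.47)²) = √(53494.862415 + 107507.236114) = 401.2507 km
Closest pair: Dunvale–Brinmoor at 178.6375 km.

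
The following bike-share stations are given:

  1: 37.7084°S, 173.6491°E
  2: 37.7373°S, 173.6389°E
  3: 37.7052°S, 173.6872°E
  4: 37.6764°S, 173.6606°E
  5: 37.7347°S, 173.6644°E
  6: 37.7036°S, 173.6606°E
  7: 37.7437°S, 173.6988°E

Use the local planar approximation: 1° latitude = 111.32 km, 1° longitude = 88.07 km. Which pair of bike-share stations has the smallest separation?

1 and 6

Pairwise distances:
1–2: 3.3402 km
1–3: 3.3743 km
1–4: 3.7034 km
1–5: 3.2229 km
1–6: 1.1451 km
1–7: 5.8822 km
2–3: 5.5555 km
2–4: 7.0436 km
2–5: 2.2644 km
2–6: 4.2102 km
2–7: 5.3233 km
3–4: 3.9707 km
3–5: 3.8492 km
3–6: 2.3494 km
3–7: 4.4059 km
4–5: 6.4986 km
4–6: 3.0279 km
4–7: 8.2125 km
5–6: 3.4782 km
5–7: 3.1910 km
6–7: 5.5897 km
Closest pair: 1–6 at 1.1451 km.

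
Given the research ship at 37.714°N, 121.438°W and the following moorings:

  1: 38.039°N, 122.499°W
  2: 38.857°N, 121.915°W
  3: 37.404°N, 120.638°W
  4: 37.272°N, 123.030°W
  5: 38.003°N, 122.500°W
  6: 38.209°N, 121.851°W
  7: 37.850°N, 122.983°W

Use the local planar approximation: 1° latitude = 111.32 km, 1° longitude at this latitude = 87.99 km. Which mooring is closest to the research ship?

6

Distances from 37.714°N, 121.438°W:
1: 100.123 km
2: 133.982 km
3: 78.396 km
4: 148.470 km
5: 98.828 km
6: 66.007 km
7: 136.785 km
Minimum: 6 at 66.007 km.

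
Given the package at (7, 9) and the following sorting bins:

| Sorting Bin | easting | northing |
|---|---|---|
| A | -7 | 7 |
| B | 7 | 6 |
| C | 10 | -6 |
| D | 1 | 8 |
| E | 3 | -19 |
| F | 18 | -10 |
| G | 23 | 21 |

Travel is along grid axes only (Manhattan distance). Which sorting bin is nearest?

Distances from (7, 9):
A: |-14| + |-2| = 14 + 2 = 16
B: |0| + |-3| = 0 + 3 = 3
C: |3| + |-15| = 3 + 15 = 18
D: |-6| + |-1| = 6 + 1 = 7
E: |-4| + |-28| = 4 + 28 = 32
F: |11| + |-19| = 11 + 19 = 30
G: |16| + |12| = 16 + 12 = 28
Minimum: B at 3.

B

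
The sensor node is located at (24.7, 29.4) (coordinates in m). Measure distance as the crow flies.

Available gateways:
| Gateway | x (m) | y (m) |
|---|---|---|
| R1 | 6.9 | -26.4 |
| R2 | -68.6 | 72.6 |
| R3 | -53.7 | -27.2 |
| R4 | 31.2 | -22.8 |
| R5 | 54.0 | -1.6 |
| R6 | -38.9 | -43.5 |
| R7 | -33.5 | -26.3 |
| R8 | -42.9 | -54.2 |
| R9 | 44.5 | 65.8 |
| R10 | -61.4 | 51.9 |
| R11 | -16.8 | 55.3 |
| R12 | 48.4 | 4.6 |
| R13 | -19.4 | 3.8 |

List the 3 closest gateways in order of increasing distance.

R12, R9, R5

Distances from (24.7, 29.4):
R1: 58.57 m
R2: 102.82 m
R3: 96.70 m
R4: 52.60 m
R5: 42.66 m
R6: 96.74 m
R7: 80.56 m
R8: 107.51 m
R9: 41.44 m
R10: 88.99 m
R11: 48.92 m
R12: 34.30 m
R13: 50.99 m
Sorted: R12 (34.30 m) < R9 (41.44 m) < R5 (42.66 m) < R11 (48.92 m) < R13 (50.99 m) < …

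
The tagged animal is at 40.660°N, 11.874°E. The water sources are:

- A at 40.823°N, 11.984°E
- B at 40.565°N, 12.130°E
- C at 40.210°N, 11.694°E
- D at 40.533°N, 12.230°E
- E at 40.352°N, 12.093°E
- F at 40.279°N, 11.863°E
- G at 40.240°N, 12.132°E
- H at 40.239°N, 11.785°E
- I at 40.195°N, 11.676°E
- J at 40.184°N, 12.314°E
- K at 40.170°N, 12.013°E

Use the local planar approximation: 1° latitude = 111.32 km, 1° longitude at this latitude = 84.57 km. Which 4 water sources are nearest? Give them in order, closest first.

A, B, D, E

Distances from 40.660°N, 11.874°E:
A: 20.391 km
B: 24.095 km
C: 52.356 km
D: 33.261 km
E: 38.969 km
F: 42.423 km
G: 51.595 km
H: 47.466 km
I: 54.405 km
J: 64.749 km
K: 55.799 km
Sorted: A (20.391 km) < B (24.095 km) < D (33.261 km) < E (38.969 km) < F (42.423 km) < H (47.466 km) < …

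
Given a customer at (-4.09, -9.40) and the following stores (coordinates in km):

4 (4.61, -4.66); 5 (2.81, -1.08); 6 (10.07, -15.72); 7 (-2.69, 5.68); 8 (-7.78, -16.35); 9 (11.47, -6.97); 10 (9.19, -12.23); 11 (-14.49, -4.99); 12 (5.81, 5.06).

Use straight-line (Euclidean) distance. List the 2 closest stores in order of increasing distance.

Distances from (-4.09, -9.40):
4: 9.91 km
5: 10.81 km
6: 15.51 km
7: 15.14 km
8: 7.87 km
9: 15.75 km
10: 13.58 km
11: 11.30 km
12: 17.52 km
Sorted: 8 (7.87 km) < 4 (9.91 km) < 5 (10.81 km) < 11 (11.30 km) < …

8, 4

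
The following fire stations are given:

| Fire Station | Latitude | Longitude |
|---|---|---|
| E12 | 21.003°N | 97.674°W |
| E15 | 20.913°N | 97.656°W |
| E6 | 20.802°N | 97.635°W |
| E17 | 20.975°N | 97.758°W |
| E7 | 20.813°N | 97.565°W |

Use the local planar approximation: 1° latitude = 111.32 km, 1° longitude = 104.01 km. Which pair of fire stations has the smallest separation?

Pairwise distances:
E6–E7: 7.383 km
E12–E17: 9.276 km
E12–E15: 10.192 km
E15–E6: 12.548 km
E15–E17: 12.656 km
E15–E7: 14.612 km
E12–E6: 22.740 km
E6–E17: 23.120 km
E12–E7: 23.998 km
E17–E7: 26.985 km
Closest pair: E6–E7 at 7.383 km.

E6 and E7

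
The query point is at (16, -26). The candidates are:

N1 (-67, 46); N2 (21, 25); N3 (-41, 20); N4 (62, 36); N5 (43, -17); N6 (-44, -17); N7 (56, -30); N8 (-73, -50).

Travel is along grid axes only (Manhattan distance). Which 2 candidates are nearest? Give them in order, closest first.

N5, N7

Distances from (16, -26):
N1: |-83| + |72| = 83 + 72 = 155
N2: |5| + |51| = 5 + 51 = 56
N3: |-57| + |46| = 57 + 46 = 103
N4: |46| + |62| = 46 + 62 = 108
N5: |27| + |9| = 27 + 9 = 36
N6: |-60| + |9| = 60 + 9 = 69
N7: |40| + |-4| = 40 + 4 = 44
N8: |-89| + |-24| = 89 + 24 = 113
Sorted: N5 (36) < N7 (44) < N2 (56) < N6 (69) < …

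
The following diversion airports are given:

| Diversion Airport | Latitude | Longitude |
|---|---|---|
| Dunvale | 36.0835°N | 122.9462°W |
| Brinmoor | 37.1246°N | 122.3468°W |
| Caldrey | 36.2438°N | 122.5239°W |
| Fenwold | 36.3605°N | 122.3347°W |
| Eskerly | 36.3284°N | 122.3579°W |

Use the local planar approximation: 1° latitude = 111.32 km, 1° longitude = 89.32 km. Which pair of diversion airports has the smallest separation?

Pairwise distances:
Dunvale–Brinmoor: 127.6639 km
Dunvale–Caldrey: 41.7279 km
Dunvale–Fenwold: 62.7223 km
Dunvale–Eskerly: 59.1981 km
Brinmoor–Caldrey: 99.3185 km
Brinmoor–Fenwold: 85.0665 km
Brinmoor–Eskerly: 88.6385 km
Caldrey–Fenwold: 21.3156 km
Caldrey–Eskerly: 17.5652 km
Fenwold–Eskerly: 4.1308 km
Closest pair: Fenwold–Eskerly at 4.1308 km.

Fenwold and Eskerly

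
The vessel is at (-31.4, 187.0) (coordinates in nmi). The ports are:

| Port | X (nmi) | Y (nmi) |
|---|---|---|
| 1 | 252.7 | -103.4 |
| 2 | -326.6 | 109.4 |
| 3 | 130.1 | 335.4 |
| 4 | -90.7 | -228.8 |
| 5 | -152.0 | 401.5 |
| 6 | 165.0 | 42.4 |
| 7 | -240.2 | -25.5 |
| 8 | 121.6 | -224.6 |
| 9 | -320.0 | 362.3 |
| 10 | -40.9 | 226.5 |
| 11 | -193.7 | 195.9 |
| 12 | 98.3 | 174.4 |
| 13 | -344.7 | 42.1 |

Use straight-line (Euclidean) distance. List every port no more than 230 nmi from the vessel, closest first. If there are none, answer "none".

10, 12, 11, 3

Distances from (-31.4, 187.0):
1: √((284.1)² + (-290.4)²) = √(80712.810 + 84332.160) = 406.3 nmi
2: √((-295.2)² + (-77.6)²) = √(87143.040 + 6021.760) = 305.2 nmi
3: √((161.5)² + (148.4)²) = √(26082.250 + 22022.560) = 219.3 nmi
4: √((-59.3)² + (-415.8)²) = √(3516.490 + 172889.640) = 420.0 nmi
5: √((-120.6)² + (214.5)²) = √(14544.360 + 46010.250) = 246.1 nmi
6: √((196.4)² + (-144.6)²) = √(38572.960 + 20909.160) = 243.9 nmi
7: √((-208.8)² + (-212.5)²) = √(43597.440 + 45156.250) = 297.9 nmi
8: √((153.0)² + (-411.6)²) = √(23409.000 + 169414.560) = 439.1 nmi
9: √((-288.6)² + (175.3)²) = √(83289.960 + 30730.090) = 337.7 nmi
10: √((-9.5)² + (39.5)²) = √(90.250 + 1560.250) = 40.6 nmi
11: √((-162.3)² + (8.9)²) = √(26341.290 + 79.210) = 162.5 nmi
12: √((129.7)² + (-12.6)²) = √(16822.090 + 158.760) = 130.3 nmi
13: √((-313.3)² + (-144.9)²) = √(98156.890 + 20996.010) = 345.2 nmi
Threshold 230 nmi: 10 (40.6 nmi), 12 (130.3 nmi), 11 (162.5 nmi), 3 (219.3 nmi) are within range.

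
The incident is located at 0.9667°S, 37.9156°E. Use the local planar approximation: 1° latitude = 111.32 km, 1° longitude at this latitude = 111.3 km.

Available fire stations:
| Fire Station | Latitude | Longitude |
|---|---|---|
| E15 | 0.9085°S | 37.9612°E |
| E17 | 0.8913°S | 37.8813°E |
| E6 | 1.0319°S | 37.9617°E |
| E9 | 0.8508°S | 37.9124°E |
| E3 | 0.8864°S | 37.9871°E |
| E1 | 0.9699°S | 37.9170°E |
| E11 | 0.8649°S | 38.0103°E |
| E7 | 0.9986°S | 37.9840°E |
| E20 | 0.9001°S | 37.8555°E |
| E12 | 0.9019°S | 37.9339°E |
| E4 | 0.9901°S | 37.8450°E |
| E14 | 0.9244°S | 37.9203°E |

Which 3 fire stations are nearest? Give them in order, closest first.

E1, E14, E12

Distances from 0.9667°S, 37.9156°E:
E15: √((0.0582·111.32)² + (0.0456·111.3)²) = √(41.975160 + 25.758467) = 8.2300 km
E17: √((0.0754·111.32)² + (-0.0343·111.3)²) = √(70.451312 + 14.573993) = 9.2209 km
E6: √((-0.0652·111.32)² + (0.0461·111.3)²) = √(52.679493 + 26.326443) = 8.8885 km
E9: √((0.1159·111.32)² + (-0.0032·111.3)²) = √(166.461294 + 0.126850) = 12.9069 km
E3: √((0.0803·111.32)² + (0.0715·111.3)²) = √(79.905649 + 63.328968) = 11.9681 km
E1: √((-0.0032·111.32)² + (0.0014·111.3)²) = √(0.126896 + 0.024280) = 0.3888 km
E11: √((0.1018·111.32)² + (0.0947·111.3)²) = √(128.422746 + 111.093919) = 15.4763 km
E7: √((-0.0319·111.32)² + (0.0684·111.3)²) = √(12.610368 + 57.956551) = 8.4004 km
E20: √((0.0666·111.32)² + (-0.0601·111.3)²) = √(54.966091 + 44.744460) = 9.9855 km
E12: √((0.0648·111.32)² + (0.0183·111.3)²) = √(52.035102 + 4.148514) = 7.4956 km
E4: √((-0.0234·111.32)² + (-0.0706·111.3)²) = √(6.785441 + 61.744707) = 8.2783 km
E14: √((0.0423·111.32)² + (0.0047·111.3)²) = √(22.173136 + 0.273644) = 4.7378 km
Sorted: E1 (0.3888 km) < E14 (4.7378 km) < E12 (7.4956 km) < E15 (8.2300 km) < E4 (8.2783 km) < …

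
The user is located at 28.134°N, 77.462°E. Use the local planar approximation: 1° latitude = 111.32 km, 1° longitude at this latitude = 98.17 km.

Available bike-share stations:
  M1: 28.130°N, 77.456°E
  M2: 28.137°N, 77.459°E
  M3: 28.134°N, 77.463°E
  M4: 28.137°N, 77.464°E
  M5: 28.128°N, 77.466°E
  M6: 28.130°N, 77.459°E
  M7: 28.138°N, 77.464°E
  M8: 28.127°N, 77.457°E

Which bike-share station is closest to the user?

M3

Distances from 28.134°N, 77.462°E:
M1: 0.738 km
M2: 0.445 km
M3: 0.098 km
M4: 0.387 km
M5: 0.775 km
M6: 0.534 km
M7: 0.487 km
M8: 0.921 km
Minimum: M3 at 0.098 km.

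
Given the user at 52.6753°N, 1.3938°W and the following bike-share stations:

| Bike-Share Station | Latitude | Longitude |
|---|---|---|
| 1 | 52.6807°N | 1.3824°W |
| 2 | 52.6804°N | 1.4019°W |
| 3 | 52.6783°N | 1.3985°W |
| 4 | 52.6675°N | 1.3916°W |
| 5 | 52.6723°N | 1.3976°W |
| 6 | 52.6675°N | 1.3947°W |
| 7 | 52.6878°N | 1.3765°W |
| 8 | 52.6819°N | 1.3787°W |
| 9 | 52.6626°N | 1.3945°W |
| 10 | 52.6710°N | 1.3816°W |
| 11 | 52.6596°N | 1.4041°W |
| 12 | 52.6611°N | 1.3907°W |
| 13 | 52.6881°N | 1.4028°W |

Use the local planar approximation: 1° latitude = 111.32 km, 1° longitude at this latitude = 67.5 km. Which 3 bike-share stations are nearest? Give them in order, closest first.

Distances from 52.6753°N, 1.3938°W:
1: 0.9765 km
2: 0.7882 km
3: 0.4606 km
4: 0.8809 km
5: 0.4211 km
6: 0.8704 km
7: 1.8166 km
8: 1.2565 km
9: 1.4146 km
10: 0.9525 km
11: 1.8809 km
12: 1.5945 km
13: 1.5490 km
Sorted: 5 (0.4211 km) < 3 (0.4606 km) < 2 (0.7882 km) < 6 (0.8704 km) < 4 (0.8809 km) < …

5, 3, 2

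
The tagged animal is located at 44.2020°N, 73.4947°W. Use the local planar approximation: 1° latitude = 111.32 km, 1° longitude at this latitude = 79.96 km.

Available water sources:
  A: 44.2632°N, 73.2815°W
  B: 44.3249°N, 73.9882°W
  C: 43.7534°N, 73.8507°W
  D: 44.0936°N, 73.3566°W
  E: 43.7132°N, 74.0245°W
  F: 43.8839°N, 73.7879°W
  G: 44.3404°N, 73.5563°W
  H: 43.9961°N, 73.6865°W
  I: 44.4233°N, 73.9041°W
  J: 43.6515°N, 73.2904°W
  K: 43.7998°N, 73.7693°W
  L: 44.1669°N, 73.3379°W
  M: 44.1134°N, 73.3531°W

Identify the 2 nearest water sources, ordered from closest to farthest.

Distances from 44.2020°N, 73.4947°W:
A: 18.3584 km
B: 41.7647 km
C: 57.4815 km
D: 16.3570 km
E: 68.9594 km
F: 42.4684 km
G: 16.1749 km
H: 27.5784 km
I: 40.9696 km
J: 63.4216 km
K: 49.8671 km
L: 13.1325 km
M: 15.0158 km
Sorted: L (13.1325 km) < M (15.0158 km) < G (16.1749 km) < D (16.3570 km) < …

L, M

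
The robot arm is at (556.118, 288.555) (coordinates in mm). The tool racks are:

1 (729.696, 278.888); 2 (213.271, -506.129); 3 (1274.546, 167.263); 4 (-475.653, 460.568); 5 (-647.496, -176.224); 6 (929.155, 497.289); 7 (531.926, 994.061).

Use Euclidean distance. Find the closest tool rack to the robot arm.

1

Distances from (556.118, 288.555):
1: √((173.578)² + (-9.667)²) = √(30129.32208 + 93.45089) = 173.847 mm
2: √((-342.847)² + (-794.684)²) = √(117544.06541 + 631522.65986) = 865.486 mm
3: √((718.428)² + (-121.292)²) = √(516138.79118 + 14711.74926) = 728.595 mm
4: √((-1031.771)² + (172.013)²) = √(1064551.39644 + 29588.47217) = 1046.011 mm
5: √((-1203.614)² + (-464.779)²) = √(1448686.66100 + 216019.51884) = 1290.235 mm
6: √((373.037)² + (208.734)²) = √(139156.60337 + 43569.88276) = 427.465 mm
7: √((-24.192)² + (705.506)²) = √(585.25286 + 497738.71604) = 705.921 mm
Minimum: 1 at 173.847 mm.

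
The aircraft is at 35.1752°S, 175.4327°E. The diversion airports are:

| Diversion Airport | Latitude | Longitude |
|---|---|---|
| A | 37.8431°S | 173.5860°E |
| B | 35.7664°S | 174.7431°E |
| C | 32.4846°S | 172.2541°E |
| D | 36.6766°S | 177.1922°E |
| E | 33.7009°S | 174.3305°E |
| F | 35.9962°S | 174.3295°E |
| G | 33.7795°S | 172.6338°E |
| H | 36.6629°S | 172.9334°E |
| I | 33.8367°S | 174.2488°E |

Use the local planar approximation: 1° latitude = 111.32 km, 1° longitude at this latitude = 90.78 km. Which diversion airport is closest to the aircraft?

Distances from 35.1752°S, 175.4327°E:
A: 341.0392 km
B: 90.8310 km
C: 415.9012 km
D: 231.1866 km
E: 192.2150 km
F: 135.5822 km
G: 297.8227 km
H: 280.8992 km
I: 183.7180 km
Minimum: B at 90.8310 km.

B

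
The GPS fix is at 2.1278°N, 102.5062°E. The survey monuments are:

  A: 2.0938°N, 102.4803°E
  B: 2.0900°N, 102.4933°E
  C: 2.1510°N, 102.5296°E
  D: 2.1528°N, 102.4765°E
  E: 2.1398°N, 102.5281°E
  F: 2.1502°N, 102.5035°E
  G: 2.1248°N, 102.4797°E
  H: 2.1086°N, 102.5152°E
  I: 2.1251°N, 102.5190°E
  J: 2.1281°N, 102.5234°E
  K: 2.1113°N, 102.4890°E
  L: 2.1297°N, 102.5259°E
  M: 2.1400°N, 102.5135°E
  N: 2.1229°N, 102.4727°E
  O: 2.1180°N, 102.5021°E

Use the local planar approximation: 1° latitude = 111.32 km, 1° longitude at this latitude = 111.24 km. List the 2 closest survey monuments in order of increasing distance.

O, I

Distances from 2.1278°N, 102.5062°E:
A: √((-0.0340·111.32)² + (-0.0259·111.24)²) = √(14.325317 + 8.300829) = 4.7567 km
B: √((-0.0378·111.32)² + (-0.0129·111.24)²) = √(17.706389 + 2.059214) = 4.4459 km
C: √((0.0232·111.32)² + (0.0234·111.24)²) = √(6.669947 + 6.775692) = 3.6668 km
D: √((0.0250·111.32)² + (-0.0297·111.24)²) = √(7.745089 + 10.915279) = 4.3198 km
E: √((0.0120·111.32)² + (0.0219·111.24)²) = √(1.784469 + 5.934856) = 2.7784 km
F: √((0.0224·111.32)² + (-0.0027·111.24)²) = √(6.217881 + 0.090209) = 2.5116 km
G: √((-0.0030·111.32)² + (-0.0265·111.24)²) = √(0.111529 + 8.689879) = 2.9667 km
H: √((-0.0192·111.32)² + (0.0090·111.24)²) = √(4.568239 + 1.002321) = 2.3602 km
I: √((-0.0027·111.32)² + (0.0128·111.24)²) = √(0.090339 + 2.027411) = 1.4552 km
J: √((0.0003·111.32)² + (0.0172·111.24)²) = √(0.001115 + 3.660824) = 1.9136 km
K: √((-0.0165·111.32)² + (-0.0172·111.24)²) = √(3.373761 + 3.660824) = 2.6523 km
L: √((0.0019·111.32)² + (0.0197·111.24)²) = √(0.044736 + 4.802357) = 2.2016 km
M: √((0.0122·111.32)² + (0.0073·111.24)²) = √(1.844446 + 0.659428) = 1.5824 km
N: √((-0.0049·111.32)² + (-0.0335·111.24)²) = √(0.297535 + 13.887100) = 3.7662 km
O: √((-0.0098·111.32)² + (-0.0041·111.24)²) = √(1.190141 + 0.208013) = 1.1824 km
Sorted: O (1.1824 km) < I (1.4552 km) < M (1.5824 km) < J (1.9136 km) < …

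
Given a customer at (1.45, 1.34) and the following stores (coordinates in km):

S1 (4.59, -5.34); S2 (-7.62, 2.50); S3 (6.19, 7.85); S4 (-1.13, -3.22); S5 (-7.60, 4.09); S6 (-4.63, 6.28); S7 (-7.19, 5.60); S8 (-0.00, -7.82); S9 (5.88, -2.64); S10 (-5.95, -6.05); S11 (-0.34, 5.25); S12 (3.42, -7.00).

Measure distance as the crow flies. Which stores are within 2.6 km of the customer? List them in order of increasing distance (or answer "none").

none

Distances from (1.45, 1.34):
S1: √((3.14)² + (-6.68)²) = √(9.8596 + 44.6224) = 7.38 km
S2: √((-9.07)² + (1.16)²) = √(82.2649 + 1.3456) = 9.14 km
S3: √((4.74)² + (6.51)²) = √(22.4676 + 42.3801) = 8.05 km
S4: √((-2.58)² + (-4.56)²) = √(6.6564 + 20.7936) = 5.24 km
S5: √((-9.05)² + (2.75)²) = √(81.9025 + 7.5625) = 9.46 km
S6: √((-6.08)² + (4.94)²) = √(36.9664 + 24.4036) = 7.83 km
S7: √((-8.64)² + (4.26)²) = √(74.6496 + 18.1476) = 9.63 km
S8: √((-1.45)² + (-9.16)²) = √(2.1025 + 83.9056) = 9.27 km
S9: √((4.43)² + (-3.98)²) = √(19.6249 + 15.8404) = 5.96 km
S10: √((-7.40)² + (-7.39)²) = √(54.7600 + 54.6121) = 10.46 km
S11: √((-1.79)² + (3.91)²) = √(3.2041 + 15.2881) = 4.30 km
S12: √((1.97)² + (-8.34)²) = √(3.8809 + 69.5556) = 8.57 km
Threshold 2.6 km: none within range.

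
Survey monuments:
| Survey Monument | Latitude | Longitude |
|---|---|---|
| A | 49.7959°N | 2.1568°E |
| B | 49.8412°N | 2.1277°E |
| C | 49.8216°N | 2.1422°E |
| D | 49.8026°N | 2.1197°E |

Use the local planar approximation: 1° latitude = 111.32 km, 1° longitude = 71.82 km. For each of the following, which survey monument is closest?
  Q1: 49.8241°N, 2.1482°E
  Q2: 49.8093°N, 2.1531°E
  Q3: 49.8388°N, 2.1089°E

Q1→C; Q2→A; Q3→B

Q1 at 49.8241°N, 2.1482°E:
  A: √((-0.0282·111.32)² + (0.0086·71.82)²) = √(9.854727 + 0.381494) = 3.1994 km
  B: √((0.0171·111.32)² + (-0.0205·71.82)²) = √(3.623586 + 2.167697) = 2.4065 km
  C: √((-0.0025·111.32)² + (-0.0060·71.82)²) = √(0.077451 + 0.185692) = 0.5130 km
  D: √((-0.0215·111.32)² + (-0.0285·71.82)²) = √(5.728268 + 4.189677) = 3.1493 km
  → nearest: C (0.5130 km)
Q2 at 49.8093°N, 2.1531°E:
  A: √((-0.0134·111.32)² + (0.0037·71.82)²) = √(2.225133 + 0.070615) = 1.5152 km
  B: √((0.0319·111.32)² + (-0.0254·71.82)²) = √(12.610368 + 3.327808) = 3.9923 km
  C: √((0.0123·111.32)² + (-0.0109·71.82)²) = √(1.874807 + 0.612835) = 1.5772 km
  D: √((-0.0067·111.32)² + (-0.0334·71.82)²) = √(0.556283 + 5.754184) = 2.5121 km
  → nearest: A (1.5152 km)
Q3 at 49.8388°N, 2.1089°E:
  A: √((-0.0429·111.32)² + (0.0479·71.82)²) = √(22.806623 + 11.834825) = 5.8857 km
  B: √((0.0024·111.32)² + (0.0188·71.82)²) = √(0.071379 + 1.823083) = 1.3764 km
  C: √((-0.0172·111.32)² + (0.0333·71.82)²) = √(3.666091 + 5.719779) = 3.0636 km
  D: √((-0.0362·111.32)² + (0.0108·71.82)²) = √(16.239159 + 0.601642) = 4.1038 km
  → nearest: B (1.3764 km)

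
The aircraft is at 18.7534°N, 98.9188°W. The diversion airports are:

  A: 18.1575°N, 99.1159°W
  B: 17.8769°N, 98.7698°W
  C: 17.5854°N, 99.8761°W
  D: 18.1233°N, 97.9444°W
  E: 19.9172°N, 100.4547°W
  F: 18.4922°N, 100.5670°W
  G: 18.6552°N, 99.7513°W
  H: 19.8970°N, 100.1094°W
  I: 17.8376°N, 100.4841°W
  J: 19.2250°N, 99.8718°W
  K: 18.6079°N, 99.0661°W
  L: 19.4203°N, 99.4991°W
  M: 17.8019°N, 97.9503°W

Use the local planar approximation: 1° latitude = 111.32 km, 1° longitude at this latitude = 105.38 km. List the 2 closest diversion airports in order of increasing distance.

Distances from 18.7534°N, 98.9188°W:
A: 69.5113 km
B: 98.8273 km
C: 164.5676 km
D: 124.3529 km
E: 207.3180 km
F: 176.1044 km
G: 88.4073 km
H: 178.7408 km
I: 193.9126 km
J: 113.3212 km
K: 22.4342 km
L: 96.1823 km
M: 147.0905 km
Sorted: K (22.4342 km) < A (69.5113 km) < G (88.4073 km) < L (96.1823 km) < …

K, A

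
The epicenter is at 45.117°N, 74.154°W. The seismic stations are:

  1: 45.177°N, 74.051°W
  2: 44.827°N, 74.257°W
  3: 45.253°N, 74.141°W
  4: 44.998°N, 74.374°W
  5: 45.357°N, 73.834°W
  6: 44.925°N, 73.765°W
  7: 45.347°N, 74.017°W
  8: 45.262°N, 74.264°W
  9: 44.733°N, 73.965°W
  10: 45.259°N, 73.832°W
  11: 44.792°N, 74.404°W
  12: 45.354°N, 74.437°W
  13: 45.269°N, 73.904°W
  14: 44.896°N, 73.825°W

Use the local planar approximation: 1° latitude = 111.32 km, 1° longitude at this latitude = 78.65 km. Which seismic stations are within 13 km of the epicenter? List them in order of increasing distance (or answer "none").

Distances from 45.117°N, 74.154°W:
1: 10.499 km
2: 33.284 km
3: 15.174 km
4: 21.792 km
5: 36.704 km
6: 37.321 km
7: 27.779 km
8: 18.314 km
9: 45.258 km
10: 29.854 km
11: 41.177 km
12: 34.518 km
13: 25.941 km
14: 35.704 km
Threshold 13 km: 1 (10.499 km) is within range.

1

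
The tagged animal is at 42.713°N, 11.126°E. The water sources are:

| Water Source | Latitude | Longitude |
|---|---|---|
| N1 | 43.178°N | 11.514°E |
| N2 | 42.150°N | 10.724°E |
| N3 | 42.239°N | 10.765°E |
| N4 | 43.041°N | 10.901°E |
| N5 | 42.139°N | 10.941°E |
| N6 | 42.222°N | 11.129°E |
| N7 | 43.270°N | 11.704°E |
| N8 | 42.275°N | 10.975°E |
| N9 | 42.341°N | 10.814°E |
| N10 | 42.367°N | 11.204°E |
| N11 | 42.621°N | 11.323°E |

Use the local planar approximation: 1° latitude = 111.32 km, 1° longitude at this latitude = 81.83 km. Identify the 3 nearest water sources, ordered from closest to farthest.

Distances from 42.713°N, 11.126°E:
N1: 60.725 km
N2: 70.782 km
N3: 60.472 km
N4: 40.892 km
N5: 65.666 km
N6: 54.659 km
N7: 77.985 km
N8: 50.299 km
N9: 48.649 km
N10: 39.042 km
N11: 19.099 km
Sorted: N11 (19.099 km) < N10 (39.042 km) < N4 (40.892 km) < N9 (48.649 km) < N8 (50.299 km) < …

N11, N10, N4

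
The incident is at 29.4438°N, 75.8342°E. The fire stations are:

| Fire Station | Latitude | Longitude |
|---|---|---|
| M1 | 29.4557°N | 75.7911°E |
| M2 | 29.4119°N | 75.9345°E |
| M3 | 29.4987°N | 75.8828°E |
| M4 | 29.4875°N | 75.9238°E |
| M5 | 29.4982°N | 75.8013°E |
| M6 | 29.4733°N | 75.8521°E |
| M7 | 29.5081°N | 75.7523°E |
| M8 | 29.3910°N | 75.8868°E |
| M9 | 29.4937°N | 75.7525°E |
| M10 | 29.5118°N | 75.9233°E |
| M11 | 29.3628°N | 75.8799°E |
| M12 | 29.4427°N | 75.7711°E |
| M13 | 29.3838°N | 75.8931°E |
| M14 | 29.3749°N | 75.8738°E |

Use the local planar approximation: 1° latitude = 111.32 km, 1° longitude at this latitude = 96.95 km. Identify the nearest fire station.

Distances from 29.4438°N, 75.8342°E:
M1: 4.3835 km
M2: 10.3522 km
M3: 7.7169 km
M4: 9.9561 km
M5: 6.8445 km
M6: 3.7143 km
M7: 10.6903 km
M8: 7.7816 km
M9: 9.6745 km
M10: 11.4857 km
M11: 10.0467 km
M12: 6.1188 km
M13: 8.7875 km
M14: 8.5772 km
Minimum: M6 at 3.7143 km.

M6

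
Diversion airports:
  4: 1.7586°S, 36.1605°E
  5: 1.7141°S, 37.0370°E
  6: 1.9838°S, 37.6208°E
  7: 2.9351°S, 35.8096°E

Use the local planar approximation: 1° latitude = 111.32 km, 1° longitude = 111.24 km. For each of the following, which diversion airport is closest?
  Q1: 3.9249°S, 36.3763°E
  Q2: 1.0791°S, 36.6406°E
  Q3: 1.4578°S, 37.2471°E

Q1 at 3.9249°S, 36.3763°E:
  4: 242.3444 km
  5: 256.8462 km
  6: 256.6264 km
  7: 126.9434 km
  → nearest: 7 (126.9434 km)
Q2 at 1.0791°S, 36.6406°E:
  4: 92.5956 km
  5: 83.3141 km
  6: 148.4315 km
  7: 226.3468 km
  → nearest: 5 (83.3141 km)
Q3 at 1.4578°S, 37.2471°E:
  4: 125.4258 km
  5: 36.8818 km
  6: 71.8102 km
  7: 229.3801 km
  → nearest: 5 (36.8818 km)

Q1→7; Q2→5; Q3→5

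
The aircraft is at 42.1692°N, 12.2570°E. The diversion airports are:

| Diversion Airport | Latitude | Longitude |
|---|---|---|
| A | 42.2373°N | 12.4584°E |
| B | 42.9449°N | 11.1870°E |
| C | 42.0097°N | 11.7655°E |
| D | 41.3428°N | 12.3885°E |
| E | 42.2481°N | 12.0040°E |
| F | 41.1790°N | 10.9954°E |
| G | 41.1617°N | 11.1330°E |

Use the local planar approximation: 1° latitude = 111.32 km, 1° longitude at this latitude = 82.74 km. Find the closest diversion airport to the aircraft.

A

Distances from 42.1692°N, 12.2570°E:
A: 18.3072 km
B: 123.6704 km
C: 44.3739 km
D: 92.6360 km
E: 22.7012 km
F: 151.8112 km
G: 145.6972 km
Minimum: A at 18.3072 km.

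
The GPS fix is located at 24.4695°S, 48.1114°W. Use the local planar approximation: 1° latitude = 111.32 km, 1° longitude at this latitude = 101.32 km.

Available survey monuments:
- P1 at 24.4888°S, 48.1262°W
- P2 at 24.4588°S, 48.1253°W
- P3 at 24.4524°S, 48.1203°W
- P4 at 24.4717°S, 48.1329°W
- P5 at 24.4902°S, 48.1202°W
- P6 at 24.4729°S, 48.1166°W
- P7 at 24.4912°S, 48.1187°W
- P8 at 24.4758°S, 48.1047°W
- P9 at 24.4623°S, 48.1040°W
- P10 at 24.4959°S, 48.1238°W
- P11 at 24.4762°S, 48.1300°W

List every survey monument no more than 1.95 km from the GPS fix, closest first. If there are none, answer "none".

P6, P8, P9, P2

Distances from 24.4695°S, 48.1114°W:
P1: 2.6200 km
P2: 1.8445 km
P3: 2.1064 km
P4: 2.1921 km
P5: 2.4708 km
P6: 0.6487 km
P7: 2.5263 km
P8: 0.9760 km
P9: 1.0975 km
P10: 3.1961 km
P11: 2.0268 km
Threshold 1.95 km: P6 (0.6487 km), P8 (0.9760 km), P9 (1.0975 km), P2 (1.8445 km) are within range.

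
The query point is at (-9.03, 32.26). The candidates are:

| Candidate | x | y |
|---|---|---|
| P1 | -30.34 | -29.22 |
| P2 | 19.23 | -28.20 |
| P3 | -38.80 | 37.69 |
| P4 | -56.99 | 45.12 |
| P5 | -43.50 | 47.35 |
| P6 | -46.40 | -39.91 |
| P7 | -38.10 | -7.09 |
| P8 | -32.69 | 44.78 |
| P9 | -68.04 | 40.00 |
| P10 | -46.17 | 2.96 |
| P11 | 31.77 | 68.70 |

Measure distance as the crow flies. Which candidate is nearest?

P8

Distances from (-9.03, 32.26):
P1: 65.07
P2: 66.74
P3: 30.26
P4: 49.65
P5: 37.63
P6: 81.27
P7: 48.92
P8: 26.77
P9: 59.52
P10: 47.31
P11: 54.70
Minimum: P8 at 26.77.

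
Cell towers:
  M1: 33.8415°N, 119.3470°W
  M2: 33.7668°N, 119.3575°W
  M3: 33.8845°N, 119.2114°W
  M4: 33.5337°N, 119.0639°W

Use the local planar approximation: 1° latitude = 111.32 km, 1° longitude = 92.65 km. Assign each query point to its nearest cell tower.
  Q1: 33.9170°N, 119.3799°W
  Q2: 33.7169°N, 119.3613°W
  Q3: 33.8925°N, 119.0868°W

Q1→M1; Q2→M2; Q3→M3

Q1 at 33.9170°N, 119.3799°W:
  M1: √((-0.0755·111.32)² + (0.0329·92.65)²) = √(70.638310 + 9.291432) = 8.9403 km
  M2: √((-0.1502·111.32)² + (0.0224·92.65)²) = √(279.567228 + 4.307119) = 16.8486 km
  M3: √((-0.0325·111.32)² + (0.1685·92.65)²) = √(13.089200 + 243.719713) = 16.0253 km
  M4: √((-0.3833·111.32)² + (0.3160·92.65)²) = √(1820.639806 + 857.166151) = 51.7475 km
  → nearest: M1 (8.9403 km)
Q2 at 33.7169°N, 119.3613°W:
  M1: √((0.1246·111.32)² + (0.0143·92.65)²) = √(192.389994 + 1.755347) = 13.9336 km
  M2: √((0.0499·111.32)² + (0.0038·92.65)²) = √(30.856558 + 0.123953) = 5.5660 km
  M3: √((0.1676·111.32)² + (0.1499·92.65)²) = √(348.092306 + 192.883071) = 23.2589 km
  M4: √((-0.1832·111.32)² + (0.2974·92.65)²) = √(415.908057 + 759.228978) = 34.2803 km
  → nearest: M2 (5.5660 km)
Q3 at 33.8925°N, 119.0868°W:
  M1: √((-0.0510·111.32)² + (-0.2602·92.65)²) = √(32.231962 + 581.173003) = 24.7670 km
  M2: √((-0.1257·111.32)² + (-0.2707·92.65)²) = √(195.801922 + 629.024207) = 28.7198 km
  M3: √((-0.0080·111.32)² + (-0.1246·92.65)²) = √(0.793097 + 133.268323) = 11.5785 km
  M4: √((-0.3588·111.32)² + (0.0229·92.65)²) = √(1595.332689 + 4.501547) = 39.9979 km
  → nearest: M3 (11.5785 km)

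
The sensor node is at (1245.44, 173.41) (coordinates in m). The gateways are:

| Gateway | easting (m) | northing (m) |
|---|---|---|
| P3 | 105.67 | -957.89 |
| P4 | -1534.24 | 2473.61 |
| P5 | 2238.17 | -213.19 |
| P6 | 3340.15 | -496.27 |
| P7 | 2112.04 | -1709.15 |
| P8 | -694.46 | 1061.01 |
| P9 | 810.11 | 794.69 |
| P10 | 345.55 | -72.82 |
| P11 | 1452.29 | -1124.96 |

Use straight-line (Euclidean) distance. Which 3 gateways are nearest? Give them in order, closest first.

Distances from (1245.44, 173.41):
P3: √((-1139.77)² + (-1131.30)²) = √(1299075.6529 + 1279839.6900) = 1605.90 m
P4: √((-2779.68)² + (2300.20)²) = √(7726620.9024 + 5290920.0400) = 3607.98 m
P5: √((992.73)² + (-386.60)²) = √(985512.8529 + 149459.5600) = 1065.35 m
P6: √((2094.71)² + (-669.68)²) = √(4387809.9841 + 448471.3024) = 2199.15 m
P7: √((866.60)² + (-1882.56)²) = √(750995.5600 + 3544032.1536) = 2072.44 m
P8: √((-1939.90)² + (887.60)²) = √(3763212.0100 + 787833.7600) = 2133.32 m
P9: √((-435.33)² + (621.28)²) = √(189512.2089 + 385988.8384) = 758.62 m
P10: √((-899.89)² + (-246.23)²) = √(809802.0121 + 60629.2129) = 932.97 m
P11: √((206.85)² + (-1298.37)²) = √(42786.9225 + 1685764.6569) = 1314.74 m
Sorted: P9 (758.62 m) < P10 (932.97 m) < P5 (1065.35 m) < P11 (1314.74 m) < P3 (1605.90 m) < …

P9, P10, P5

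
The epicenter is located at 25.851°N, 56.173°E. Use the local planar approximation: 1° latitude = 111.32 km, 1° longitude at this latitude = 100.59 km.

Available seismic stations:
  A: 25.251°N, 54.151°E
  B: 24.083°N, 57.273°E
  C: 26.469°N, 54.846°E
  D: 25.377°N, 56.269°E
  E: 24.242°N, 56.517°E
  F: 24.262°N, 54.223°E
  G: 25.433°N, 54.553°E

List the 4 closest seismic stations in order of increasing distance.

Distances from 25.851°N, 56.173°E:
A: √((-0.600·111.32)² + (-2.022·100.59)²) = √(4461.17126 + 41368.70431) = 214.079 km
B: √((-1.768·111.32)² + (1.100·100.59)²) = √(38735.65613 + 12243.20120) = 225.785 km
C: √((0.618·111.32)² + (-1.327·100.59)²) = √(4732.85659 + 17817.69260) = 150.168 km
D: √((-0.474·111.32)² + (0.096·100.59)²) = √(2784.21699 + 93.25070) = 53.642 km
E: √((-1.609·111.32)² + (0.344·100.59)²) = √(32081.78201 + 1197.36484) = 182.426 km
F: √((-1.589·111.32)² + (-1.950·100.59)²) = √(31289.18058 + 38475.01865) = 264.129 km
G: √((-0.418·111.32)² + (-1.620·100.59)²) = √(2165.20469 + 26554.59275) = 169.469 km
Sorted: D (53.642 km) < C (150.168 km) < G (169.469 km) < E (182.426 km) < A (214.079 km) < B (225.785 km) < …

D, C, G, E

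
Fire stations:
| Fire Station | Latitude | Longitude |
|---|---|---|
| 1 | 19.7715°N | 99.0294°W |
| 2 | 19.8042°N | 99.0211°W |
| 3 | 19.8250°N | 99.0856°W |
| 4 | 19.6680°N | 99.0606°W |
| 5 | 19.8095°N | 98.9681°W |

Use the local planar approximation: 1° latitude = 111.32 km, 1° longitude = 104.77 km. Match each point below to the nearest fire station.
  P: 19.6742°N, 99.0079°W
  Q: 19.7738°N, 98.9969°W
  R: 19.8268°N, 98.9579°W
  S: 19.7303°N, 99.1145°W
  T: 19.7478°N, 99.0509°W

P→4; Q→1; R→5; S→4; T→1

P at 19.6742°N, 99.0079°W:
  1: √((0.0973·111.32)² + (-0.0215·104.77)²) = √(117.320006 + 5.074004) = 11.0632 km
  2: √((0.1300·111.32)² + (-0.0132·104.77)²) = √(209.427207 + 1.912589) = 14.5375 km
  3: √((0.1508·111.32)² + (-0.0777·104.77)²) = √(281.805249 + 66.269841) = 18.6568 km
  4: √((-0.0062·111.32)² + (-0.0527·104.77)²) = √(0.476354 + 30.485626) = 5.5643 km
  5: √((0.1353·111.32)² + (0.0398·104.77)²) = √(226.851674 + 17.387616) = 15.6282 km
  → nearest: 4 (5.5643 km)
Q at 19.7738°N, 98.9969°W:
  1: √((-0.0023·111.32)² + (-0.0325·104.77)²) = √(0.065554 + 11.594195) = 3.4146 km
  2: √((0.0304·111.32)² + (-0.0242·104.77)²) = √(11.452322 + 6.428426) = 4.2286 km
  3: √((0.0512·111.32)² + (-0.0887·104.77)²) = √(32.485258 + 86.361689) = 10.9017 km
  4: √((-0.1058·111.32)² + (-0.0637·104.77)²) = √(138.713181 + 44.540260) = 13.5371 km
  5: √((0.0357·111.32)² + (0.0288·104.77)²) = √(15.793662 + 9.104558) = 4.9898 km
  → nearest: 1 (3.4146 km)
R at 19.8268°N, 98.9579°W:
  1: √((-0.0553·111.32)² + (-0.0715·104.77)²) = √(37.896287 + 56.115905) = 9.6960 km
  2: √((-0.0226·111.32)² + (-0.0632·104.77)²) = √(6.329411 + 43.843786) = 7.0833 km
  3: √((-0.0018·111.32)² + (-0.1277·104.77)²) = √(0.040151 + 179.001093) = 13.3806 km
  4: √((-0.1588·111.32)² + (-0.1027·104.77)²) = √(312.498107 + 115.774996) = 20.6948 km
  5: √((-0.0173·111.32)² + (-0.0102·104.77)²) = √(3.708844 + 1.142021) = 2.2025 km
  → nearest: 5 (2.2025 km)
S at 19.7303°N, 99.1145°W:
  1: √((0.0412·111.32)² + (0.0851·104.77)²) = √(21.034918 + 79.493754) = 10.0264 km
  2: √((0.0739·111.32)² + (0.0934·104.77)²) = √(67.676092 + 95.756363) = 12.7841 km
  3: √((0.0947·111.32)² + (0.0289·104.77)²) = √(111.133848 + 9.167894) = 10.9682 km
  4: √((-0.0623·111.32)² + (0.0539·104.77)²) = √(48.097498 + 31.889772) = 8.9436 km
  5: √((0.0792·111.32)² + (0.1464·104.77)²) = √(77.731448 + 235.264306) = 17.6917 km
  → nearest: 4 (8.9436 km)
T at 19.7478°N, 99.0509°W:
  1: √((0.0237·111.32)² + (0.0215·104.77)²) = √(6.960542 + 5.074004) = 3.4691 km
  2: √((0.0564·111.32)² + (0.0298·104.77)²) = √(39.418909 + 9.747796) = 7.0119 km
  3: √((0.0772·111.32)² + (-0.0347·104.77)²) = √(73.855186 + 13.216998) = 9.3312 km
  4: √((-0.0798·111.32)² + (-0.0097·104.77)²) = √(78.913658 + 1.032803) = 8.9413 km
  5: √((0.0617·111.32)² + (0.0828·104.77)²) = √(47.175523 + 75.254862) = 11.0648 km
  → nearest: 1 (3.4691 km)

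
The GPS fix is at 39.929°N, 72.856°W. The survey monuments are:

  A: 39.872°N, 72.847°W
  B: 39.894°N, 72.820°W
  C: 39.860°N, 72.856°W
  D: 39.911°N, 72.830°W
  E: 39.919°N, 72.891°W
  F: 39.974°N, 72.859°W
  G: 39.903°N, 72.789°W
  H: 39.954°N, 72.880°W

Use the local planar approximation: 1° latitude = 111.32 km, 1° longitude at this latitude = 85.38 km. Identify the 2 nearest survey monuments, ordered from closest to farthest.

D, E

Distances from 39.929°N, 72.856°W:
A: √((-0.057·111.32)² + (0.009·85.38)²) = √(40.26207 + 0.59047) = 6.392 km
B: √((-0.035·111.32)² + (0.036·85.38)²) = √(15.18037 + 9.44751) = 4.963 km
C: √((-0.069·111.32)² + (0.000·85.38)²) = √(58.99899 + 0.00000) = 7.681 km
D: √((-0.018·111.32)² + (0.026·85.38)²) = √(4.01505 + 4.92787) = 2.990 km
E: √((-0.010·111.32)² + (-0.035·85.38)²) = √(1.23921 + 8.92994) = 3.189 km
F: √((0.045·111.32)² + (-0.003·85.38)²) = √(25.09409 + 0.06561) = 5.016 km
G: √((-0.026·111.32)² + (0.067·85.38)²) = √(8.37709 + 32.72366) = 6.411 km
H: √((0.025·111.32)² + (-0.024·85.38)²) = √(7.74509 + 4.19889) = 3.456 km
Sorted: D (2.990 km) < E (3.189 km) < H (3.456 km) < B (4.963 km) < …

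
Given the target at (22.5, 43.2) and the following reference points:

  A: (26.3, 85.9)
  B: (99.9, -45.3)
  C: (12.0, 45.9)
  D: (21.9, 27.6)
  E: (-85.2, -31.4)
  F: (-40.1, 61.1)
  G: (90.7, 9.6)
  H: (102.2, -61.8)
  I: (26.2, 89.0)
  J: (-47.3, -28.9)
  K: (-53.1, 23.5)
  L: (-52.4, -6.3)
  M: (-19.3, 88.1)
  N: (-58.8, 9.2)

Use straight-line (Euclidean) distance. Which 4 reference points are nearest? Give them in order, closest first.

C, D, A, I

Distances from (22.5, 43.2):
A: 42.9
B: 117.6
C: 10.8
D: 15.6
E: 131.0
F: 65.1
G: 76.0
H: 131.8
I: 45.9
J: 100.4
K: 78.1
L: 89.8
M: 61.3
N: 88.1
Sorted: C (10.8) < D (15.6) < A (42.9) < I (45.9) < M (61.3) < F (65.1) < …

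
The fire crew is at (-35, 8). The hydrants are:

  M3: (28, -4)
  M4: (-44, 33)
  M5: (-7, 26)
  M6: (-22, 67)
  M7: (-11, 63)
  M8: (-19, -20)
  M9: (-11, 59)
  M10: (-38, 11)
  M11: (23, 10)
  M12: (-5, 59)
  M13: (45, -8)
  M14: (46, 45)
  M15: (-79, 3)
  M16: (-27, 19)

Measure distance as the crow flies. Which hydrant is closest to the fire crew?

M10

Distances from (-35, 8):
M3: 64.1
M4: 26.6
M5: 33.3
M6: 60.4
M7: 60.0
M8: 32.2
M9: 56.4
M10: 4.2
M11: 58.0
M12: 59.2
M13: 81.6
M14: 89.1
M15: 44.3
M16: 13.6
Minimum: M10 at 4.2.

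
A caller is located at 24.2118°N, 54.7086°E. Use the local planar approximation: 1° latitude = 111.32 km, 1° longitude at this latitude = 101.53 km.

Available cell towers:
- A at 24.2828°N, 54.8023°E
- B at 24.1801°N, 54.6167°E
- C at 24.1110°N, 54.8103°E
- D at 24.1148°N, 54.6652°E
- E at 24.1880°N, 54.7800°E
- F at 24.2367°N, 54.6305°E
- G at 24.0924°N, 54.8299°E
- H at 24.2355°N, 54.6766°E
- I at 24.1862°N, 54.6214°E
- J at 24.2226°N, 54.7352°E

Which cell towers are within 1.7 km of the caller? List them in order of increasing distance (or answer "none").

Distances from 24.2118°N, 54.7086°E:
A: 12.3682 km
B: 9.9756 km
C: 15.2489 km
D: 11.6625 km
E: 7.7182 km
F: 8.4000 km
G: 18.1202 km
H: 4.1852 km
I: 9.3008 km
J: 2.9562 km
Threshold 1.7 km: none within range.

none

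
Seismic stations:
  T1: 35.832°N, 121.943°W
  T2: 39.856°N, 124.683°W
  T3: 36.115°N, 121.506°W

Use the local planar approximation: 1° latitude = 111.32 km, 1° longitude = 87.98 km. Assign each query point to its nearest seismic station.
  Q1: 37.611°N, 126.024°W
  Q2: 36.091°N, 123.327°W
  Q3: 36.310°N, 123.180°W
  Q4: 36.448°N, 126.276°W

Q1→T2; Q2→T1; Q3→T1; Q4→T1

Q1 at 37.611°N, 126.024°W:
  T1: √((-1.779·111.32)² + (4.081·87.98)²) = √(39219.16035 + 128914.30299) = 410.041 km
  T2: √((2.245·111.32)² + (1.341·87.98)²) = √(62456.70750 + 13919.55883) = 276.363 km
  T3: √((-1.496·111.32)² + (4.518·87.98)²) = √(27733.81297 + 158001.19384) = 430.970 km
  → nearest: T2 (276.363 km)
Q2 at 36.091°N, 123.327°W:
  T1: √((-0.259·111.32)² + (1.384·87.98)²) = √(831.27730 + 14826.54963) = 125.131 km
  T2: √((3.765·111.32)² + (-1.356·87.98)²) = √(175661.40675 + 14232.69997) = 435.768 km
  T3: √((0.024·111.32)² + (1.821·87.98)²) = √(7.13787 + 25667.75037) = 160.234 km
  → nearest: T1 (125.131 km)
Q3 at 36.310°N, 123.180°W:
  T1: √((-0.478·111.32)² + (1.237·87.98)²) = √(2831.40626 + 11844.24315) = 121.143 km
  T2: √((3.546·111.32)² + (-1.503·87.98)²) = √(155820.23603 + 17485.81489) = 416.300 km
  T3: √((-0.195·111.32)² + (1.674·87.98)²) = √(471.21121 + 21690.96245) = 148.870 km
  → nearest: T1 (121.143 km)
Q4 at 36.448°N, 126.276°W:
  T1: √((-0.616·111.32)² + (4.333·87.98)²) = √(4702.27279 + 145326.66032) = 387.336 km
  T2: √((3.408·111.32)² + (1.593·87.98)²) = √(143928.09179 + 19642.62235) = 404.439 km
  T3: √((-0.333·111.32)² + (4.770·87.98)²) = √(1374.15228 + 176118.37649) = 421.299 km
  → nearest: T1 (387.336 km)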